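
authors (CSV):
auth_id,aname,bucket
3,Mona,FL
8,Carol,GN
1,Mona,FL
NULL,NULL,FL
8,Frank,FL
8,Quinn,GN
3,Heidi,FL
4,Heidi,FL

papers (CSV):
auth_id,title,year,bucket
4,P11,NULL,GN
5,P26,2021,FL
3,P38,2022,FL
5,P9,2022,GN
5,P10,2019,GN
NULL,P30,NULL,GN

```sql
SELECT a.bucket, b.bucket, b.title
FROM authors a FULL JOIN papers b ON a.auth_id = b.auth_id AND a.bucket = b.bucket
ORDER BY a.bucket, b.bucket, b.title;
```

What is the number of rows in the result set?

13

FULL OUTER JOIN keeps every row from both sides; unmatched rows get NULL for the other side's columns.
Matching on a.auth_id = b.auth_id AND a.bucket = b.bucket. A NULL in a compared column never satisfies the condition.
- a row (auth_id=3, bucket=FL): matches 1 b row(s) → 1 output row(s).
- a row (auth_id=8, bucket=GN): no match → kept, b columns NULL.
- a row (auth_id=1, bucket=FL): no match → kept, b columns NULL.
- a row (auth_id=NULL, bucket=FL): no match → kept, b columns NULL.
- a row (auth_id=8, bucket=FL): no match → kept, b columns NULL.
- a row (auth_id=8, bucket=GN): no match → kept, b columns NULL.
- a row (auth_id=3, bucket=FL): matches 1 b row(s) → 1 output row(s).
- a row (auth_id=4, bucket=FL): no match → kept, b columns NULL.
- plus 5 unmatched b row(s), each kept with NULL a columns.
Total: 2 matched + 11 padded = 13 rows.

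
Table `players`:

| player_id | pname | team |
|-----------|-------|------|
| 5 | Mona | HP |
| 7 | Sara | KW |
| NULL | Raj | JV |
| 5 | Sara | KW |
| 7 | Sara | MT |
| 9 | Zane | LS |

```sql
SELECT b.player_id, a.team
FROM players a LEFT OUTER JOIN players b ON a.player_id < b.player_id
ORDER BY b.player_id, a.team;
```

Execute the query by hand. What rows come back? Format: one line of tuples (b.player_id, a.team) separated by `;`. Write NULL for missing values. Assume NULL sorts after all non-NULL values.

LEFT JOIN keeps every row from `players a`; unmatched rows get NULL for `players b`'s columns.
Matching on a.player_id < b.player_id. A NULL in a compared column never satisfies the condition.
- player_id=5: 3 matching b row(s), so 3 row(s) emitted.
- player_id=7: 1 matching b row(s), so 1 row(s) emitted.
- player_id=NULL: no b row matches, row kept with b columns NULL.
- player_id=5: 3 matching b row(s), so 3 row(s) emitted.
- player_id=7: 1 matching b row(s), so 1 row(s) emitted.
- player_id=9: no b row matches, row kept with b columns NULL.
After projecting and ordering:
b.player_id | a.team
7 | HP
7 | HP
7 | KW
7 | KW
9 | HP
9 | KW
9 | KW
9 | MT
NULL | JV
NULL | LS

(7, HP); (7, HP); (7, KW); (7, KW); (9, HP); (9, KW); (9, KW); (9, MT); (NULL, JV); (NULL, LS)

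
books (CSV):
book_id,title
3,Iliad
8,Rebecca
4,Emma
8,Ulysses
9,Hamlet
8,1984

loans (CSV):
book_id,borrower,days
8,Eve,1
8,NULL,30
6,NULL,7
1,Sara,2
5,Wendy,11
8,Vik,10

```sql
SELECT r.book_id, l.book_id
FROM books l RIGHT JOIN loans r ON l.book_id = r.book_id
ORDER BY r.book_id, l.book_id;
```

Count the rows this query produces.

RIGHT JOIN keeps every row from `loans`; unmatched rows get NULL for `books`'s columns.
Matching on l.book_id = r.book_id.
- l (book_id=3) has no partner in r.
- l (book_id=8) pairs with 3 row(s) of r.
- l (book_id=4) has no partner in r.
- l (book_id=8) pairs with 3 row(s) of r.
- l (book_id=9) has no partner in r.
- l (book_id=8) pairs with 3 row(s) of r.
- 3 r row(s) had no l match → kept, l columns NULL.
Total: 9 matched + 3 padded = 12 rows.

12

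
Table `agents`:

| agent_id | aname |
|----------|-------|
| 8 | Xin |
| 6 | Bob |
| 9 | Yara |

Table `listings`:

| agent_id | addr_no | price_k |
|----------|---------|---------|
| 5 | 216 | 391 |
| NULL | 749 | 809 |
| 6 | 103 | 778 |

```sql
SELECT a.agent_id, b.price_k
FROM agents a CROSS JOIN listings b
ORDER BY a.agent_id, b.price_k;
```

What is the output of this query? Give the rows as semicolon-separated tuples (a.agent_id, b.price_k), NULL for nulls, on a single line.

CROSS JOIN pairs every row of `agents` with every row of `listings`: 3 × 3 = 9 rows.

(6, 391); (6, 778); (6, 809); (8, 391); (8, 778); (8, 809); (9, 391); (9, 778); (9, 809)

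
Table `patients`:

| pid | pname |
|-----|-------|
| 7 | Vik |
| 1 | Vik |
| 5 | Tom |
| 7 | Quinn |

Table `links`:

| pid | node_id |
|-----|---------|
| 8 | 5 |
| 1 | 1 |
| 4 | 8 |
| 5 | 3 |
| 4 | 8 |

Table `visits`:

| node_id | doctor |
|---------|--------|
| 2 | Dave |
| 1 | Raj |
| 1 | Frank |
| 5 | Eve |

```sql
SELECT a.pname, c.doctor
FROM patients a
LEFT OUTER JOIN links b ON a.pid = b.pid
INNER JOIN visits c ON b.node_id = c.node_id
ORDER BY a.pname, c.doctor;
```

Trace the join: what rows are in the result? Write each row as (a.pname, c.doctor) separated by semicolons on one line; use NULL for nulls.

(Vik, Frank); (Vik, Raj)

Step 1 — a LEFT JOIN b on pid → 4 row(s).
Then INNER JOIN `visits c` on node_id: keep only rows whose b.node_id appears in c.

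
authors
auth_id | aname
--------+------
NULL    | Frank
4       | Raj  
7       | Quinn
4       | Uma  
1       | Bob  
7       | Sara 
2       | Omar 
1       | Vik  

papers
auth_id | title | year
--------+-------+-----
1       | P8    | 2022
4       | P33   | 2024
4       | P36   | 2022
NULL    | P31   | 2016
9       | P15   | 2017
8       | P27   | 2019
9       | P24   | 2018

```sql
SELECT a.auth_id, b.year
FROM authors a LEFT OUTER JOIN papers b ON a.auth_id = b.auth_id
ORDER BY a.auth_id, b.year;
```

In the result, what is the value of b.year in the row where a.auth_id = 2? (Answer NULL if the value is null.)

NULL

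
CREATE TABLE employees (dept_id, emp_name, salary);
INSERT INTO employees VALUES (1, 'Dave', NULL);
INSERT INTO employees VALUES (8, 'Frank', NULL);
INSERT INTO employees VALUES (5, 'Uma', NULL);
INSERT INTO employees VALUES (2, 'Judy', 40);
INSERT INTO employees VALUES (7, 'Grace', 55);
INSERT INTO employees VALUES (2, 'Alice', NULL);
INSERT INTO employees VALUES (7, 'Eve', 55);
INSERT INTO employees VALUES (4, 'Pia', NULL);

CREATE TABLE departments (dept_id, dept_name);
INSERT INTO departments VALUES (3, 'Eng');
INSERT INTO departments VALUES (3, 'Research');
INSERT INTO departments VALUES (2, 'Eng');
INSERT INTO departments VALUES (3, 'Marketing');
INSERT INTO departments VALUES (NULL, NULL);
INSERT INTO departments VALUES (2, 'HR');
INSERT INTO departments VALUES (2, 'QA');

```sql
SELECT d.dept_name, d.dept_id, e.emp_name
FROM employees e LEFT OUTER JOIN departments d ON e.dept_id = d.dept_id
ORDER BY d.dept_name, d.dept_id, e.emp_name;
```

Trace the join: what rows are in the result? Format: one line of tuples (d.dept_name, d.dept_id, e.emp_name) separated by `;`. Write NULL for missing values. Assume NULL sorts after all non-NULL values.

(Eng, 2, Alice); (Eng, 2, Judy); (HR, 2, Alice); (HR, 2, Judy); (QA, 2, Alice); (QA, 2, Judy); (NULL, NULL, Dave); (NULL, NULL, Eve); (NULL, NULL, Frank); (NULL, NULL, Grace); (NULL, NULL, Pia); (NULL, NULL, Uma)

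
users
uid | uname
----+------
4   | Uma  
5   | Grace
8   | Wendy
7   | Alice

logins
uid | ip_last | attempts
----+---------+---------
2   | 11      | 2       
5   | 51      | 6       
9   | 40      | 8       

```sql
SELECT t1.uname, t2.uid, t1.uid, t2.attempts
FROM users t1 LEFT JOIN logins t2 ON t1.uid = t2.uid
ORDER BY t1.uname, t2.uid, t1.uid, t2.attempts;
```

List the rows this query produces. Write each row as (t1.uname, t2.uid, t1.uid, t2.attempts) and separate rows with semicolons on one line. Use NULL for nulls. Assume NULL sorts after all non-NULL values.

LEFT JOIN keeps every row from `users`; unmatched rows get NULL for `logins`'s columns.
Matching on t1.uid = t2.uid.
- t1[0] uid=4 → no match; kept with NULLs on the t2 side.
- t1[1] uid=5 → 1 match(es) in t2 → 1 row(s).
- t1[2] uid=8 → no match; kept with NULLs on the t2 side.
- t1[3] uid=7 → no match; kept with NULLs on the t2 side.
After projecting and ordering:
t1.uname | t2.uid | t1.uid | t2.attempts
Alice | NULL | 7 | NULL
Grace | 5 | 5 | 6
Uma | NULL | 4 | NULL
Wendy | NULL | 8 | NULL

(Alice, NULL, 7, NULL); (Grace, 5, 5, 6); (Uma, NULL, 4, NULL); (Wendy, NULL, 8, NULL)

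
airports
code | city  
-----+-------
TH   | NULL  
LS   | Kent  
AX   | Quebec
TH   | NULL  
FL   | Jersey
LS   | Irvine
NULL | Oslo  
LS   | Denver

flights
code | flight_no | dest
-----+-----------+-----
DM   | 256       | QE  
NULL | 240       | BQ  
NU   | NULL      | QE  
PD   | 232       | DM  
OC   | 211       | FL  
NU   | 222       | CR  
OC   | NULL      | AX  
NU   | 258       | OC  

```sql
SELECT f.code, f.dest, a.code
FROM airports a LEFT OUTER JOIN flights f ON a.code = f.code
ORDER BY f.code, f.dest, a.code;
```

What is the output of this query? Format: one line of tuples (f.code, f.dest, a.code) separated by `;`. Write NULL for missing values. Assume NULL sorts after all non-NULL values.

(NULL, NULL, AX); (NULL, NULL, FL); (NULL, NULL, LS); (NULL, NULL, LS); (NULL, NULL, LS); (NULL, NULL, TH); (NULL, NULL, TH); (NULL, NULL, NULL)

LEFT JOIN keeps every row from `airports`; unmatched rows get NULL for `flights`'s columns.
Matching on a.code = f.code. A NULL in a compared column never satisfies the condition.
Matched pairs: 0; unmatched a rows kept: 8.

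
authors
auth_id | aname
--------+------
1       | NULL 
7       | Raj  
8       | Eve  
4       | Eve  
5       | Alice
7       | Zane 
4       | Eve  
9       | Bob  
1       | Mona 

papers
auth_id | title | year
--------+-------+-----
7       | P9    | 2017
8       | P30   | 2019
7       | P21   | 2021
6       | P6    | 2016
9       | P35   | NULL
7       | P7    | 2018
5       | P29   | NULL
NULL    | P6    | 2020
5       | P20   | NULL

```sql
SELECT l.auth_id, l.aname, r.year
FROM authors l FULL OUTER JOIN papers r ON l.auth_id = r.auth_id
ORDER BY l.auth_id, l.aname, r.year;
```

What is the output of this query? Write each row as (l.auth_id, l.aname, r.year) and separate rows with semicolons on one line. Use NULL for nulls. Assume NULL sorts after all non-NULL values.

FULL OUTER JOIN keeps every row from both sides; unmatched rows get NULL for the other side's columns.
Matching on l.auth_id = r.auth_id. A NULL in a compared column never satisfies the condition.
- l row (auth_id=1): no match → kept, r columns NULL.
- l row (auth_id=7): matches 3 r row(s) → 3 output row(s).
- l row (auth_id=8): matches 1 r row(s) → 1 output row(s).
- l row (auth_id=4): no match → kept, r columns NULL.
- l row (auth_id=5): matches 2 r row(s) → 2 output row(s).
- l row (auth_id=7): matches 3 r row(s) → 3 output row(s).
- l row (auth_id=4): no match → kept, r columns NULL.
- l row (auth_id=9): matches 1 r row(s) → 1 output row(s).
- l row (auth_id=1): no match → kept, r columns NULL.
- plus 2 unmatched r row(s), each kept with NULL l columns.

(1, Mona, NULL); (1, NULL, NULL); (4, Eve, NULL); (4, Eve, NULL); (5, Alice, NULL); (5, Alice, NULL); (7, Raj, 2017); (7, Raj, 2018); (7, Raj, 2021); (7, Zane, 2017); (7, Zane, 2018); (7, Zane, 2021); (8, Eve, 2019); (9, Bob, NULL); (NULL, NULL, 2016); (NULL, NULL, 2020)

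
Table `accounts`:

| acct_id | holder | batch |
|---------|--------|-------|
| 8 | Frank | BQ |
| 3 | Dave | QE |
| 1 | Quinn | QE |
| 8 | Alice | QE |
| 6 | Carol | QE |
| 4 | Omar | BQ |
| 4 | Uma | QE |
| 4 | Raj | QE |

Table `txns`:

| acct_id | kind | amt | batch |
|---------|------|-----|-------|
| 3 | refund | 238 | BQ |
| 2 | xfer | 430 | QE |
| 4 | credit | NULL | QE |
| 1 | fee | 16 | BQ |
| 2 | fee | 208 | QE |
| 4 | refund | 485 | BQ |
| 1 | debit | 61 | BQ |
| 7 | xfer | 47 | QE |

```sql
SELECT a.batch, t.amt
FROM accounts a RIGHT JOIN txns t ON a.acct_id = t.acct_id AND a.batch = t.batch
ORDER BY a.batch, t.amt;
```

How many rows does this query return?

RIGHT JOIN keeps every row from `txns`; unmatched rows get NULL for `accounts`'s columns.
Matching on a.acct_id = t.acct_id AND a.batch = t.batch.
- a row (acct_id=8, batch=BQ): no match.
- a row (acct_id=3, batch=QE): no match.
- a row (acct_id=1, batch=QE): no match.
- a row (acct_id=8, batch=QE): no match.
- a row (acct_id=6, batch=QE): no match.
- a row (acct_id=4, batch=BQ): matches 1 t row(s) → 1 output row(s).
- a row (acct_id=4, batch=QE): matches 1 t row(s) → 1 output row(s).
- a row (acct_id=4, batch=QE): matches 1 t row(s) → 1 output row(s).
- 6 t row(s) had no a match → kept, a columns NULL.
Total: 3 matched + 6 padded = 9 rows.

9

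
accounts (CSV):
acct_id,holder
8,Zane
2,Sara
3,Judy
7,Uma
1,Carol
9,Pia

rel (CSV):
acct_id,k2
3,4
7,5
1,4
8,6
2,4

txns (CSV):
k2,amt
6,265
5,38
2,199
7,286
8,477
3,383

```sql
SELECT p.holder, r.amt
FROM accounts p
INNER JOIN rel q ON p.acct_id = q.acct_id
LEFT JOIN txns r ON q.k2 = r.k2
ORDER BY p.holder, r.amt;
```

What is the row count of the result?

Joins associate left-to-right: accounts INNER JOIN rel on acct_id gives 5 intermediate row(s).
Then LEFT JOIN `txns r` on k2: each of those 5 rows is kept; rows whose q.k2 has no match in r get NULL for r's columns.
Result: 5 row(s).

5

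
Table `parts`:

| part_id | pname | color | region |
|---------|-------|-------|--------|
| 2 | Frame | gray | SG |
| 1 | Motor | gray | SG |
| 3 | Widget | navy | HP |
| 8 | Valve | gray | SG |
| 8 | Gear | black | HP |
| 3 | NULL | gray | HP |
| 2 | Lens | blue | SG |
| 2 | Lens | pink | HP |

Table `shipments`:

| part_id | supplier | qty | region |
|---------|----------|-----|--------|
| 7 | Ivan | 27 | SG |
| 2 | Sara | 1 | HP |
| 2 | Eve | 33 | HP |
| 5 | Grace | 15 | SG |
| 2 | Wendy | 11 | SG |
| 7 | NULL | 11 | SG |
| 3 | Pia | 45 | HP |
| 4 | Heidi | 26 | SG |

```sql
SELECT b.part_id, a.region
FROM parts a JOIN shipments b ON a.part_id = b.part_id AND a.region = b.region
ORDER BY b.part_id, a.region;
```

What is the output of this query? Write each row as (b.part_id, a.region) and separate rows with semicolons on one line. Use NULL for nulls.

INNER JOIN keeps only pairs where the ON condition holds.
Matching on a.part_id = b.part_id AND a.region = b.region.
- part_id=2, region=SG: 1 matching b row(s), so 1 row(s) emitted.
- part_id=1, region=SG: no matching b row, dropped.
- part_id=3, region=HP: 1 matching b row(s), so 1 row(s) emitted.
- part_id=8, region=SG: no matching b row, dropped.
- part_id=8, region=HP: no matching b row, dropped.
- part_id=3, region=HP: 1 matching b row(s), so 1 row(s) emitted.
- part_id=2, region=SG: 1 matching b row(s), so 1 row(s) emitted.
- part_id=2, region=HP: 2 matching b row(s), so 2 row(s) emitted.
After projecting and ordering:
b.part_id | a.region
2 | HP
2 | HP
2 | SG
2 | SG
3 | HP
3 | HP

(2, HP); (2, HP); (2, SG); (2, SG); (3, HP); (3, HP)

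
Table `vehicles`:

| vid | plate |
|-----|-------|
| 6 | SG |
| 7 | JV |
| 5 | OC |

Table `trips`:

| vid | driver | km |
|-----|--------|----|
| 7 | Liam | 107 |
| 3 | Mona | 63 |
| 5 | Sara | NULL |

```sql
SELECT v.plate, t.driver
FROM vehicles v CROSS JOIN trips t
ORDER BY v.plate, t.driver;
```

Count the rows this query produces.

9

CROSS JOIN pairs every row of `vehicles` with every row of `trips`: 3 × 3 = 9 rows.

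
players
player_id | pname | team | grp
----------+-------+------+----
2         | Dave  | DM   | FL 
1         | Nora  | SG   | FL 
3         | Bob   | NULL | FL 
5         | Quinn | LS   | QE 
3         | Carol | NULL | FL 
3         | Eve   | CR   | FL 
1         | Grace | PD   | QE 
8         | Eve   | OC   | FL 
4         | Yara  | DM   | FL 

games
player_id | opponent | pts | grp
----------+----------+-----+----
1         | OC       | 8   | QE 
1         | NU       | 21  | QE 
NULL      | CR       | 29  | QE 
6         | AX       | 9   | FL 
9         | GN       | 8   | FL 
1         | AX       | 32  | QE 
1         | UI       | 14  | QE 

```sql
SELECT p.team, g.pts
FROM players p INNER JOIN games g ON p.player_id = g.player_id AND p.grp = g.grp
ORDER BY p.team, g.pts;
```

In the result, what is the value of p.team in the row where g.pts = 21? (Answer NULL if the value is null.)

INNER JOIN keeps only pairs where the ON condition holds.
Matching on p.player_id = g.player_id AND p.grp = g.grp. A NULL in a compared column never satisfies the condition.
- p[0] player_id=2, grp=FL → no match; dropped.
- p[1] player_id=1, grp=FL → no match; dropped.
- p[2] player_id=3, grp=FL → no match; dropped.
- p[3] player_id=5, grp=QE → no match; dropped.
- p[4] player_id=3, grp=FL → no match; dropped.
- p[5] player_id=3, grp=FL → no match; dropped.
- p[6] player_id=1, grp=QE → 4 match(es) in g → 4 row(s).
- p[7] player_id=8, grp=FL → no match; dropped.
- p[8] player_id=4, grp=FL → no match; dropped.

PD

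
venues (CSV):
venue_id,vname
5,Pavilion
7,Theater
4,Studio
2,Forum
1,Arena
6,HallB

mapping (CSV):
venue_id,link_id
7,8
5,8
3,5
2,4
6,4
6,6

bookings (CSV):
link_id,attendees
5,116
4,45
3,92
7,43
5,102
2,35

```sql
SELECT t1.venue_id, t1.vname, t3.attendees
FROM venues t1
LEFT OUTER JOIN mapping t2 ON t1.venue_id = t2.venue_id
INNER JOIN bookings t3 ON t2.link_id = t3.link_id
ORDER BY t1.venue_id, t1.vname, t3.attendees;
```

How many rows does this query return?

Joins associate left-to-right: venues LEFT JOIN mapping on venue_id gives 7 intermediate row(s).
Then INNER JOIN `bookings t3` on link_id: keep only rows whose t2.link_id appears in t3.
Result: 2 row(s).

2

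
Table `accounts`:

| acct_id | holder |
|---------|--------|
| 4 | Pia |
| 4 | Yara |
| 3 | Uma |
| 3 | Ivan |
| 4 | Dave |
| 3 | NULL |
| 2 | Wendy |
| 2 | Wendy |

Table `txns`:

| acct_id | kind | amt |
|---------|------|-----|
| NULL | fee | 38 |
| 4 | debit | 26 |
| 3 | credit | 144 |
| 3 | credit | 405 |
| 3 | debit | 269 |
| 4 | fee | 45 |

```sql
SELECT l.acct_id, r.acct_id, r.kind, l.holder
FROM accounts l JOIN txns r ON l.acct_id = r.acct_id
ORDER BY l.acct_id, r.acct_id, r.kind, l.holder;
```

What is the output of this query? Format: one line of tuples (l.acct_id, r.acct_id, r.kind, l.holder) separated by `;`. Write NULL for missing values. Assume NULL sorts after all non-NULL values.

(3, 3, credit, Ivan); (3, 3, credit, Ivan); (3, 3, credit, Uma); (3, 3, credit, Uma); (3, 3, credit, NULL); (3, 3, credit, NULL); (3, 3, debit, Ivan); (3, 3, debit, Uma); (3, 3, debit, NULL); (4, 4, debit, Dave); (4, 4, debit, Pia); (4, 4, debit, Yara); (4, 4, fee, Dave); (4, 4, fee, Pia); (4, 4, fee, Yara)

INNER JOIN keeps only pairs where the ON condition holds.
Matching on l.acct_id = r.acct_id. A NULL in a compared column never satisfies the condition.
- l (acct_id=4) pairs with 2 row(s) of r.
- l (acct_id=4) pairs with 2 row(s) of r.
- l (acct_id=3) pairs with 3 row(s) of r.
- l (acct_id=3) pairs with 3 row(s) of r.
- l (acct_id=4) pairs with 2 row(s) of r.
- l (acct_id=3) pairs with 3 row(s) of r.
- l (acct_id=2) has no partner → excluded.
- l (acct_id=2) has no partner → excluded.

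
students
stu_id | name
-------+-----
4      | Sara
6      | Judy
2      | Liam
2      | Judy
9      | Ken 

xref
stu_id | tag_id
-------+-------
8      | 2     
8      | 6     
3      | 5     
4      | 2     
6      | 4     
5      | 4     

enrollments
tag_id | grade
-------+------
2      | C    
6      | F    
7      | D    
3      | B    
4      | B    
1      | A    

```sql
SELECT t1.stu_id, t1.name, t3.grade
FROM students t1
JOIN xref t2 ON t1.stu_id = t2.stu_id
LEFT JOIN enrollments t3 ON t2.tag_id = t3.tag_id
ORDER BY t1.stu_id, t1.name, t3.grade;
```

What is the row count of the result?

2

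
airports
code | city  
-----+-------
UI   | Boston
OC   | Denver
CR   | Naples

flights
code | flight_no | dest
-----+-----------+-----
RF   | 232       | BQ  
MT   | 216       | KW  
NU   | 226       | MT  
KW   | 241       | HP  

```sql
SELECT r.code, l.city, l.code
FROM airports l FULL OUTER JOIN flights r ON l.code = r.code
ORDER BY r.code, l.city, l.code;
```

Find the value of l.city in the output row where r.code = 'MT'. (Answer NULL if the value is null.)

NULL

FULL OUTER JOIN keeps every row from both sides; unmatched rows get NULL for the other side's columns.
Matching on l.code = r.code.
Matched pairs: 0; unmatched l rows kept: 3; unmatched r rows kept: 4.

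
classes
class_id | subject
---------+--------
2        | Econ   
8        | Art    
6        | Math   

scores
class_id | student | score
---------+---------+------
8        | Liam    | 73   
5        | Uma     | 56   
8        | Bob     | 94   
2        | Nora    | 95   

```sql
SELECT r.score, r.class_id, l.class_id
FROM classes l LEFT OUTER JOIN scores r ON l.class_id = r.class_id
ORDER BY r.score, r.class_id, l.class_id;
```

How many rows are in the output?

4

LEFT JOIN keeps every row from `classes`; unmatched rows get NULL for `scores`'s columns.
Matching on l.class_id = r.class_id.
- l (class_id=2) pairs with 1 row(s) of r.
- l (class_id=8) pairs with 2 row(s) of r.
- l (class_id=6) has no partner → padded with NULL.
Total: 3 matched + 1 padded = 4 rows.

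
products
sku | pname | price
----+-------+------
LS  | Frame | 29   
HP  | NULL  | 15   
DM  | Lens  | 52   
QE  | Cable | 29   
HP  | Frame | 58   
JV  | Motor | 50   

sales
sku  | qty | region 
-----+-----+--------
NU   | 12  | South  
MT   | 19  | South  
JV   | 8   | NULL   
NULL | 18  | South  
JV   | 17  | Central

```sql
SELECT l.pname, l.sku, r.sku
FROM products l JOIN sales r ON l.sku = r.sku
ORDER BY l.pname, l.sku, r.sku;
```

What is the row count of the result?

INNER JOIN keeps only pairs where the ON condition holds.
Matching on l.sku = r.sku. A NULL in a compared column never satisfies the condition.
- l (sku=LS) has no partner → excluded.
- l (sku=HP) has no partner → excluded.
- l (sku=DM) has no partner → excluded.
- l (sku=QE) has no partner → excluded.
- l (sku=HP) has no partner → excluded.
- l (sku=JV) pairs with 2 row(s) of r.
Total: 2 rows.

2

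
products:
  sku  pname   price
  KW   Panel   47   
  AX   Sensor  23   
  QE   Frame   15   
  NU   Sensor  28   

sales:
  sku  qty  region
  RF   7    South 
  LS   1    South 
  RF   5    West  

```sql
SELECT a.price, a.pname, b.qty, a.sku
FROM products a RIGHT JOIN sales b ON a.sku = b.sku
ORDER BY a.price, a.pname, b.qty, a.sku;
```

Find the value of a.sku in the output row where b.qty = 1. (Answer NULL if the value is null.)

RIGHT JOIN keeps every row from `sales`; unmatched rows get NULL for `products`'s columns.
Matching on a.sku = b.sku.
- a row (sku=KW): no match.
- a row (sku=AX): no match.
- a row (sku=QE): no match.
- a row (sku=NU): no match.
- plus 3 unmatched b row(s), each kept with NULL a columns.

NULL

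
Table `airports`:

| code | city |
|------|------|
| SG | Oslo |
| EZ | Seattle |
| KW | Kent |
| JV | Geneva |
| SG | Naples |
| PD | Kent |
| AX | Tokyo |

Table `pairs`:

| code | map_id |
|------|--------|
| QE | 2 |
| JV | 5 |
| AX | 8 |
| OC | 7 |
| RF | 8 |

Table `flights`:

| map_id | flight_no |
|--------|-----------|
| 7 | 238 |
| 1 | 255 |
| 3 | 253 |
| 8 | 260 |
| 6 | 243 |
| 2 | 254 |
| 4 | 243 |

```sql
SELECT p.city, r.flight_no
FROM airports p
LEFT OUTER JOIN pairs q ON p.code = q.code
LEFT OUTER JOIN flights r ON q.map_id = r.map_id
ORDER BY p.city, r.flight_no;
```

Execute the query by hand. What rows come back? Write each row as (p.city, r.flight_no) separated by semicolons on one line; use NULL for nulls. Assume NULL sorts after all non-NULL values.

Step 1 — p LEFT JOIN q on code → 7 row(s).
Then LEFT JOIN `flights r` on map_id: each of those 7 rows is kept; rows whose q.map_id has no match in r get NULL for r's columns.

(Geneva, NULL); (Kent, NULL); (Kent, NULL); (Naples, NULL); (Oslo, NULL); (Seattle, NULL); (Tokyo, 260)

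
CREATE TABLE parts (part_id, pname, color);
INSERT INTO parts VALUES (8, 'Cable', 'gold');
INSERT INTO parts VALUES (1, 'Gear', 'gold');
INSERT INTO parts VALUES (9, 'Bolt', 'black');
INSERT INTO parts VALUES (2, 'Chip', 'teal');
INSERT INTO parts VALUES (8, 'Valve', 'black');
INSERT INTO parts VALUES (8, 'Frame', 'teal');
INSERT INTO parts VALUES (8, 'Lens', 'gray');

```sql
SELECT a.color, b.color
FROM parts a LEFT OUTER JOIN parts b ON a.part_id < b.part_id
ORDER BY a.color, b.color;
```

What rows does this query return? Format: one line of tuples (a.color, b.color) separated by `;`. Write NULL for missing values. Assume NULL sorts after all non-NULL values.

(black, black); (black, NULL); (gold, black); (gold, black); (gold, black); (gold, gold); (gold, gray); (gold, teal); (gold, teal); (gray, black); (teal, black); (teal, black); (teal, black); (teal, gold); (teal, gray); (teal, teal)

LEFT JOIN keeps every row from `parts a`; unmatched rows get NULL for `parts b`'s columns.
Matching on a.part_id < b.part_id.
- a[0] part_id=8 → 1 match(es) in b → 1 row(s).
- a[1] part_id=1 → 6 match(es) in b → 6 row(s).
- a[2] part_id=9 → no match; kept with NULLs on the b side.
- a[3] part_id=2 → 5 match(es) in b → 5 row(s).
- a[4] part_id=8 → 1 match(es) in b → 1 row(s).
- a[5] part_id=8 → 1 match(es) in b → 1 row(s).
- a[6] part_id=8 → 1 match(es) in b → 1 row(s).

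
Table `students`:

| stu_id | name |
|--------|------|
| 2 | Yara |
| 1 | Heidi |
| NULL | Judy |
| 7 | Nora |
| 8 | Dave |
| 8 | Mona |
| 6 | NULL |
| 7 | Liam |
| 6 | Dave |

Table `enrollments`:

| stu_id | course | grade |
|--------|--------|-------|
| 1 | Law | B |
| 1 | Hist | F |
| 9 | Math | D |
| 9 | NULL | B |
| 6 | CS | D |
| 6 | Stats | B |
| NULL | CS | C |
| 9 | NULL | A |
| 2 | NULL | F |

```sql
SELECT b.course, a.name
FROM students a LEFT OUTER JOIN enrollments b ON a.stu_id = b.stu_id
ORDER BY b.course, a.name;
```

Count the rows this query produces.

LEFT JOIN keeps every row from `students`; unmatched rows get NULL for `enrollments`'s columns.
Matching on a.stu_id = b.stu_id. A NULL in a compared column never satisfies the condition.
- a row (stu_id=2): matches 1 b row(s) → 1 output row(s).
- a row (stu_id=1): matches 2 b row(s) → 2 output row(s).
- a row (stu_id=NULL): no match → kept, b columns NULL.
- a row (stu_id=7): no match → kept, b columns NULL.
- a row (stu_id=8): no match → kept, b columns NULL.
- a row (stu_id=8): no match → kept, b columns NULL.
- a row (stu_id=6): matches 2 b row(s) → 2 output row(s).
- a row (stu_id=7): no match → kept, b columns NULL.
- a row (stu_id=6): matches 2 b row(s) → 2 output row(s).
Total: 7 matched + 5 padded = 12 rows.

12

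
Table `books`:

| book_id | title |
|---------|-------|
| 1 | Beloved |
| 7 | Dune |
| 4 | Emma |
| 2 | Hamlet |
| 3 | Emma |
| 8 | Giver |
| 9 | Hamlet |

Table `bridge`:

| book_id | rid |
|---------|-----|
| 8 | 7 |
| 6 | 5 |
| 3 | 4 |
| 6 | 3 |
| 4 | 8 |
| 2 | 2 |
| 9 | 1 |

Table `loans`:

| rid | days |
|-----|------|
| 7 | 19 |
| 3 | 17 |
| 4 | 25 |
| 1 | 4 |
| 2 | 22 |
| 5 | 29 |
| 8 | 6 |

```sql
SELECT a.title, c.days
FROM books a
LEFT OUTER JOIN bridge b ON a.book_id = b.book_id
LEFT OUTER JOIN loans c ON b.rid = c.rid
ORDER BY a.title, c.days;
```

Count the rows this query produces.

7

Step 1 — a LEFT JOIN b on book_id → 7 row(s).
Then LEFT JOIN `loans c` on rid: each of those 7 rows is kept; rows whose b.rid has no match in c get NULL for c's columns.
Result: 7 row(s).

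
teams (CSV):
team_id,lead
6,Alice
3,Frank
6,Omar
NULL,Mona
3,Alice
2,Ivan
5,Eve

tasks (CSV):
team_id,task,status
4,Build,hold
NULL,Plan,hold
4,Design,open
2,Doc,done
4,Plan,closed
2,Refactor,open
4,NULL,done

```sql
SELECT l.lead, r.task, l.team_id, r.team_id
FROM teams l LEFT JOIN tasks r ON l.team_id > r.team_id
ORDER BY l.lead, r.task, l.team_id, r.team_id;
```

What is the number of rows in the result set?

LEFT JOIN keeps every row from `teams`; unmatched rows get NULL for `tasks`'s columns.
Matching on l.team_id > r.team_id. A NULL in a compared column never satisfies the condition.
Matched pairs: 22; unmatched l rows kept: 2.
Total: 22 matched + 2 padded = 24 rows.

24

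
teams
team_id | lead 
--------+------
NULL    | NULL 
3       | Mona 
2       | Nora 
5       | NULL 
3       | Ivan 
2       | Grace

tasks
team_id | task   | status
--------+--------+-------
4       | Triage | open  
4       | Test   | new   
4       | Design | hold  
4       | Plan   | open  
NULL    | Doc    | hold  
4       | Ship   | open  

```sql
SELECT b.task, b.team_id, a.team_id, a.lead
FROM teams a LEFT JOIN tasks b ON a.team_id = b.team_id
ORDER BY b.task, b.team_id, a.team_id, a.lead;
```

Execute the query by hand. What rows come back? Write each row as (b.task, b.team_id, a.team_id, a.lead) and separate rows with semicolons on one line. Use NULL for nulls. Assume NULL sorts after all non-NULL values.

(NULL, NULL, 2, Grace); (NULL, NULL, 2, Nora); (NULL, NULL, 3, Ivan); (NULL, NULL, 3, Mona); (NULL, NULL, 5, NULL); (NULL, NULL, NULL, NULL)

LEFT JOIN keeps every row from `teams`; unmatched rows get NULL for `tasks`'s columns.
Matching on a.team_id = b.team_id. A NULL in a compared column never satisfies the condition.
- a row (team_id=NULL): no match → kept, b columns NULL.
- a row (team_id=3): no match → kept, b columns NULL.
- a row (team_id=2): no match → kept, b columns NULL.
- a row (team_id=5): no match → kept, b columns NULL.
- a row (team_id=3): no match → kept, b columns NULL.
- a row (team_id=2): no match → kept, b columns NULL.
After projecting and ordering:
b.task | b.team_id | a.team_id | a.lead
NULL | NULL | 2 | Grace
NULL | NULL | 2 | Nora
NULL | NULL | 3 | Ivan
NULL | NULL | 3 | Mona
NULL | NULL | 5 | NULL
NULL | NULL | NULL | NULL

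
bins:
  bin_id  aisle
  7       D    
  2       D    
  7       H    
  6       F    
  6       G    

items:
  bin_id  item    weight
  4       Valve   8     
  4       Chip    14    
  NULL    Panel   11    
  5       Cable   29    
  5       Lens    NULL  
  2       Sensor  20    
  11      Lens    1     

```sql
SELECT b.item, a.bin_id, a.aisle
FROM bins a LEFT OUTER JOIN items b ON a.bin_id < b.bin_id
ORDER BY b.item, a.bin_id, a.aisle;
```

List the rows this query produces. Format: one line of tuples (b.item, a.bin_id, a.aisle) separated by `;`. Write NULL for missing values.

LEFT JOIN keeps every row from `bins`; unmatched rows get NULL for `items`'s columns.
Matching on a.bin_id < b.bin_id. A NULL in a compared column never satisfies the condition.
- a row (bin_id=7): matches 1 b row(s) → 1 output row(s).
- a row (bin_id=2): matches 5 b row(s) → 5 output row(s).
- a row (bin_id=7): matches 1 b row(s) → 1 output row(s).
- a row (bin_id=6): matches 1 b row(s) → 1 output row(s).
- a row (bin_id=6): matches 1 b row(s) → 1 output row(s).
After projecting and ordering:
b.item | a.bin_id | a.aisle
Cable | 2 | D
Chip | 2 | D
Lens | 2 | D
Lens | 2 | D
Lens | 6 | F
Lens | 6 | G
Lens | 7 | D
Lens | 7 | H
Valve | 2 | D

(Cable, 2, D); (Chip, 2, D); (Lens, 2, D); (Lens, 2, D); (Lens, 6, F); (Lens, 6, G); (Lens, 7, D); (Lens, 7, H); (Valve, 2, D)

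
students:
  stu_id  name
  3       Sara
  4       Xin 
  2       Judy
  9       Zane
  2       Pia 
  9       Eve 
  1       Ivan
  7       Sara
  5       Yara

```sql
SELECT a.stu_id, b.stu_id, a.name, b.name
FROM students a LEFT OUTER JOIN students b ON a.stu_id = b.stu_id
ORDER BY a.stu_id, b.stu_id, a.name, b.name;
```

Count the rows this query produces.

LEFT JOIN keeps every row from `students a`; unmatched rows get NULL for `students b`'s columns.
Matching on a.stu_id = b.stu_id.
- a (stu_id=3) pairs with 1 row(s) of b.
- a (stu_id=4) pairs with 1 row(s) of b.
- a (stu_id=2) pairs with 2 row(s) of b.
- a (stu_id=9) pairs with 2 row(s) of b.
- a (stu_id=2) pairs with 2 row(s) of b.
- a (stu_id=9) pairs with 2 row(s) of b.
- a (stu_id=1) pairs with 1 row(s) of b.
- a (stu_id=7) pairs with 1 row(s) of b.
- a (stu_id=5) pairs with 1 row(s) of b.
Total: 13 rows.

13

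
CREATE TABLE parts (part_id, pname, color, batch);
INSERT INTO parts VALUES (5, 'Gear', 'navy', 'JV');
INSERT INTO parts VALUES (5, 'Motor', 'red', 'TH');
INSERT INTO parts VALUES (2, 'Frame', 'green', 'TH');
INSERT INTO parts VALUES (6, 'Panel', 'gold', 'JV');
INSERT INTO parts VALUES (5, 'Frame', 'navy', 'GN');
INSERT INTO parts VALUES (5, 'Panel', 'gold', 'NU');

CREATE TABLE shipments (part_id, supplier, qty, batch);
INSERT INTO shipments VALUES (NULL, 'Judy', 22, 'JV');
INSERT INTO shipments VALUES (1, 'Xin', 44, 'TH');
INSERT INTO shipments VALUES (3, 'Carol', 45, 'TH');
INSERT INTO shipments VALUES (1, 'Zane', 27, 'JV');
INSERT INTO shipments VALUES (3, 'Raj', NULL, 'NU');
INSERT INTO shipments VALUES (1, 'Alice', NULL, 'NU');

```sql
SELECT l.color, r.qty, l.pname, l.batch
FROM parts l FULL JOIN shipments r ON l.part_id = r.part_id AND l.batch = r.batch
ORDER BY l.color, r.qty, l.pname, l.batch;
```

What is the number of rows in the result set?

12

FULL OUTER JOIN keeps every row from both sides; unmatched rows get NULL for the other side's columns.
Matching on l.part_id = r.part_id AND l.batch = r.batch. A NULL in a compared column never satisfies the condition.
Matched pairs: 0; unmatched l rows kept: 6; unmatched r rows kept: 6.
Total: 0 matched + 12 padded = 12 rows.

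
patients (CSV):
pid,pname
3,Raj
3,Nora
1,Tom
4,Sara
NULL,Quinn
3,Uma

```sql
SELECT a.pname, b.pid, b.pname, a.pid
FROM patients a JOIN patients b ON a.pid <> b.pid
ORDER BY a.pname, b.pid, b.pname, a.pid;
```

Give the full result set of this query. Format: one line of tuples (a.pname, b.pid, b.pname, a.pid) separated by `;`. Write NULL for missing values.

(Nora, 1, Tom, 3); (Nora, 4, Sara, 3); (Raj, 1, Tom, 3); (Raj, 4, Sara, 3); (Sara, 1, Tom, 4); (Sara, 3, Nora, 4); (Sara, 3, Raj, 4); (Sara, 3, Uma, 4); (Tom, 3, Nora, 1); (Tom, 3, Raj, 1); (Tom, 3, Uma, 1); (Tom, 4, Sara, 1); (Uma, 1, Tom, 3); (Uma, 4, Sara, 3)

INNER JOIN keeps only pairs where the ON condition holds.
Matching on a.pid <> b.pid. A NULL in a compared column never satisfies the condition.
- pid=3: 2 matching b row(s), so 2 row(s) emitted.
- pid=3: 2 matching b row(s), so 2 row(s) emitted.
- pid=1: 4 matching b row(s), so 4 row(s) emitted.
- pid=4: 4 matching b row(s), so 4 row(s) emitted.
- pid=NULL: no matching b row, dropped.
- pid=3: 2 matching b row(s), so 2 row(s) emitted.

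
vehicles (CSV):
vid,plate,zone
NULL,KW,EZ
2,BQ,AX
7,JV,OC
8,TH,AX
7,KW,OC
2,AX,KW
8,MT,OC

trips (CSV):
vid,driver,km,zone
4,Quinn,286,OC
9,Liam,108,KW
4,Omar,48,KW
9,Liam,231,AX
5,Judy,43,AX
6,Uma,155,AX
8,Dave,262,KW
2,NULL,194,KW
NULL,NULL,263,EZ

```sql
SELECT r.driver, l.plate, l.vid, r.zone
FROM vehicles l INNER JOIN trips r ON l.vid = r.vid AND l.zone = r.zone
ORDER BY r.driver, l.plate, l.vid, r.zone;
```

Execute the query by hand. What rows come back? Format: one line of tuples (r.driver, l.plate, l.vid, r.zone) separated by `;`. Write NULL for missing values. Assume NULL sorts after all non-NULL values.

(NULL, AX, 2, KW)

INNER JOIN keeps only pairs where the ON condition holds.
Matching on l.vid = r.vid AND l.zone = r.zone. A NULL in a compared column never satisfies the condition.
- l (vid=NULL, zone=EZ) has no partner → excluded.
- l (vid=2, zone=AX) has no partner → excluded.
- l (vid=7, zone=OC) has no partner → excluded.
- l (vid=8, zone=AX) has no partner → excluded.
- l (vid=7, zone=OC) has no partner → excluded.
- l (vid=2, zone=KW) pairs with 1 row(s) of r.
- l (vid=8, zone=OC) has no partner → excluded.
After projecting and ordering:
r.driver | l.plate | l.vid | r.zone
NULL | AX | 2 | KW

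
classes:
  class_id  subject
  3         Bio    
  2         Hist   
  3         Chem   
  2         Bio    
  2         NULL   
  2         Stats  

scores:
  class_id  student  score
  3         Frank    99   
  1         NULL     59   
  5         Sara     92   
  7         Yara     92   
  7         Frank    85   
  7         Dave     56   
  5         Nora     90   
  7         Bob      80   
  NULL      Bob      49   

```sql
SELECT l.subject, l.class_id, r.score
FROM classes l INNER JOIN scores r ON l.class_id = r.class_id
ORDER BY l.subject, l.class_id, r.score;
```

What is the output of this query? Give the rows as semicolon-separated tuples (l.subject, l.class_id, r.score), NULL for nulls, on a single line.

INNER JOIN keeps only pairs where the ON condition holds.
Matching on l.class_id = r.class_id. A NULL in a compared column never satisfies the condition.
- class_id=3: 1 matching r row(s), so 1 row(s) emitted.
- class_id=2: no matching r row, dropped.
- class_id=3: 1 matching r row(s), so 1 row(s) emitted.
- class_id=2: no matching r row, dropped.
- class_id=2: no matching r row, dropped.
- class_id=2: no matching r row, dropped.
After projecting and ordering:
l.subject | l.class_id | r.score
Bio | 3 | 99
Chem | 3 | 99

(Bio, 3, 99); (Chem, 3, 99)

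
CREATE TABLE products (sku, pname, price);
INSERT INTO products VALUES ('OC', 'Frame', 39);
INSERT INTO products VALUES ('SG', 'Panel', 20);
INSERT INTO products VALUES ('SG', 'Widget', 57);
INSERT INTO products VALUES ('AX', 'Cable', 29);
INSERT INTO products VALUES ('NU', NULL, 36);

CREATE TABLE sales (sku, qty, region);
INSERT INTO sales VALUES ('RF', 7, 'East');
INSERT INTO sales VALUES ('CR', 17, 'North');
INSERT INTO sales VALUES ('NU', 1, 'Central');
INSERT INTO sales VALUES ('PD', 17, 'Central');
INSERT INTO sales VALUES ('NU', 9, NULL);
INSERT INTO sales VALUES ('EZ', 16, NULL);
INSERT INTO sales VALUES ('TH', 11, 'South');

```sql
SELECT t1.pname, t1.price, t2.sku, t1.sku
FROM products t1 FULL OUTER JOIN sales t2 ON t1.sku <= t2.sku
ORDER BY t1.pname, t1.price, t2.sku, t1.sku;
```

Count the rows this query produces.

FULL OUTER JOIN keeps every row from both sides; unmatched rows get NULL for the other side's columns.
Matching on t1.sku <= t2.sku.
- t1 row (sku=OC): matches 3 t2 row(s) → 3 output row(s).
- t1 row (sku=SG): matches 1 t2 row(s) → 1 output row(s).
- t1 row (sku=SG): matches 1 t2 row(s) → 1 output row(s).
- t1 row (sku=AX): matches 7 t2 row(s) → 7 output row(s).
- t1 row (sku=NU): matches 5 t2 row(s) → 5 output row(s).
Total: 17 rows.

17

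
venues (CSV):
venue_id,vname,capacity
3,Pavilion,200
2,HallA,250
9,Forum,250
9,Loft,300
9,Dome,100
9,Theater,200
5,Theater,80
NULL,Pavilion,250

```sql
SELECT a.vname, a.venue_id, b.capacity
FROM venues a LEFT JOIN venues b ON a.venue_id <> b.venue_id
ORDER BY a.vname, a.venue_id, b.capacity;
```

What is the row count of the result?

31

LEFT JOIN keeps every row from `venues a`; unmatched rows get NULL for `venues b`'s columns.
Matching on a.venue_id <> b.venue_id. A NULL in a compared column never satisfies the condition.
- a row (venue_id=3): matches 6 b row(s) → 6 output row(s).
- a row (venue_id=2): matches 6 b row(s) → 6 output row(s).
- a row (venue_id=9): matches 3 b row(s) → 3 output row(s).
- a row (venue_id=9): matches 3 b row(s) → 3 output row(s).
- a row (venue_id=9): matches 3 b row(s) → 3 output row(s).
- a row (venue_id=9): matches 3 b row(s) → 3 output row(s).
- a row (venue_id=5): matches 6 b row(s) → 6 output row(s).
- a row (venue_id=NULL): no match → kept, b columns NULL.
Total: 30 matched + 1 padded = 31 rows.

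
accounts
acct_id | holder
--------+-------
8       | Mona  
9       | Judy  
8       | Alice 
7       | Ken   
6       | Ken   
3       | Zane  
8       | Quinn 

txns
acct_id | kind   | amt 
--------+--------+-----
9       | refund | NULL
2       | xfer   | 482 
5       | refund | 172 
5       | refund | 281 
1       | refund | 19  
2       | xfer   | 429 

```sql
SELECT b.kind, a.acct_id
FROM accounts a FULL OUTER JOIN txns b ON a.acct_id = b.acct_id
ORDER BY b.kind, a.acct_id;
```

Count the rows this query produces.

12

FULL OUTER JOIN keeps every row from both sides; unmatched rows get NULL for the other side's columns.
Matching on a.acct_id = b.acct_id.
Matched pairs: 1; unmatched a rows kept: 6; unmatched b rows kept: 5.
Total: 1 matched + 11 padded = 12 rows.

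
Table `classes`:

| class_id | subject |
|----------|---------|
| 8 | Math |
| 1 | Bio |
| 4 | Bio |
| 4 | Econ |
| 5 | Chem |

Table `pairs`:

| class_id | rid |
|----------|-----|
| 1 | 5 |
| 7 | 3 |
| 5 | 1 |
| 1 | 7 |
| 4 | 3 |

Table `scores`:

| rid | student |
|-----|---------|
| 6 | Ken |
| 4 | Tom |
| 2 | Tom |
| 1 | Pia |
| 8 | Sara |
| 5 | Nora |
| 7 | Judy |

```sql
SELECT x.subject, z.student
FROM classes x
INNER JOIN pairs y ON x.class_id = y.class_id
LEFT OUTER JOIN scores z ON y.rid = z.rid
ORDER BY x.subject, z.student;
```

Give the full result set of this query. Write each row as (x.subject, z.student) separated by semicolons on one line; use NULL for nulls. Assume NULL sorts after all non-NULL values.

Step 1 — x INNER JOIN y on class_id → 5 row(s).
Then LEFT JOIN `scores z` on rid: each of those 5 rows is kept; rows whose y.rid has no match in z get NULL for z's columns.

(Bio, Judy); (Bio, Nora); (Bio, NULL); (Chem, Pia); (Econ, NULL)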